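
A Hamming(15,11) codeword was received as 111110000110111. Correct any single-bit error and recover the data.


Syndrome = 12: error at position 12

Data: 11000111111 (corrected bit 12)


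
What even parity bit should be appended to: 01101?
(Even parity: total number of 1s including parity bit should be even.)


Number of 1s in data: 3
Parity bit: 1

1


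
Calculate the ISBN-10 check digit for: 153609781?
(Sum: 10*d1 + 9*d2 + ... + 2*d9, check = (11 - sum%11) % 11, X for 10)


Weighted sum: 220
220 mod 11 = 0

Check digit: 0


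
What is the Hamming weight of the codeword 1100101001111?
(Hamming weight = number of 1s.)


Counting 1s in 1100101001111

8


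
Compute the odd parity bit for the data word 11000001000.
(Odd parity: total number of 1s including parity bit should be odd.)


Number of 1s in data: 3
Parity bit: 0

0


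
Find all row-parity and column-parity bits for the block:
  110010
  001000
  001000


Row parities: 111
Column parities: 110010

Row P: 111, Col P: 110010, Corner: 1


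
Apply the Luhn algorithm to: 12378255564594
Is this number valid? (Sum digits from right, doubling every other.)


Luhn sum = 65
65 mod 10 = 5

Invalid (Luhn sum mod 10 = 5)


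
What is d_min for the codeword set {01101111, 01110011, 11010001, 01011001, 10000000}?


Comparing all pairs, minimum distance: 2
Can detect 1 errors, correct 0 errors

2


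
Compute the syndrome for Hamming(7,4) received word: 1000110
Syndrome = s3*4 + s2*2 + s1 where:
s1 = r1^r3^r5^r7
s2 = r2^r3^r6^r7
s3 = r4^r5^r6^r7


s1=0, s2=1, s3=0

Syndrome = 2 (error at position 2)


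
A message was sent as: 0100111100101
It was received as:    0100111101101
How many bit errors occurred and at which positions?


XOR: 0000000001000

1 error(s) at position(s): 9


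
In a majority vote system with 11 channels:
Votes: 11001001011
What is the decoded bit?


Ones: 6 out of 11
Threshold: 6

1 (6/11 voted 1)


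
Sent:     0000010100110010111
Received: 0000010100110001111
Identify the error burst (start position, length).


XOR: 0000000000000011000

Burst at position 14, length 2


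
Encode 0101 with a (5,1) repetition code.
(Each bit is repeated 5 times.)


Each bit -> 5 copies

00000111110000011111


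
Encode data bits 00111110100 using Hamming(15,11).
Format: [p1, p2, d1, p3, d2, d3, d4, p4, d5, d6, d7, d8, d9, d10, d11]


Parity bits: p1=0, p2=0, p3=1, p4=0

000101101110100


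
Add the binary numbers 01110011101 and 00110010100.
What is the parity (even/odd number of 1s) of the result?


01110011101 = 925
00110010100 = 404
Sum = 1329 = 10100110001
1s count = 5

odd parity (5 ones in 10100110001)


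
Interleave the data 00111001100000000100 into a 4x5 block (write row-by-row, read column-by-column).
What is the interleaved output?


Matrix:
  00111
  00110
  00000
  00100
Read columns: 00000000110111001000

00000000110111001000


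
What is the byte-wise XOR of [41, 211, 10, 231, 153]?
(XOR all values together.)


XOR chain: 41 ^ 211 ^ 10 ^ 231 ^ 153 = 142

142


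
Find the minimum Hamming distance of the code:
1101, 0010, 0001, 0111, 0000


Comparing all pairs, minimum distance: 1
Can detect 0 errors, correct 0 errors

1


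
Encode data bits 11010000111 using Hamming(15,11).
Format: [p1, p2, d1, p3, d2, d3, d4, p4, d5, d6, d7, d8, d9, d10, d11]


Parity bits: p1=1, p2=0, p3=1, p4=1

101110110000111


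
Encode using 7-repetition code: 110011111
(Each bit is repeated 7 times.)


Each bit -> 7 copies

111111111111110000000000000011111111111111111111111111111111111


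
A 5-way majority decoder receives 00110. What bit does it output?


Ones: 2 out of 5
Threshold: 3

0 (2/5 voted 1)


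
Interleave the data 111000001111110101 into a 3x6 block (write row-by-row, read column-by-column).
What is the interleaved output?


Matrix:
  111000
  001111
  110101
Read columns: 101101110011010011

101101110011010011


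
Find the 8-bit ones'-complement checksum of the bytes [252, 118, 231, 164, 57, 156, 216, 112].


Sum = 1306 mod 256 = 26
Complement = 229

229


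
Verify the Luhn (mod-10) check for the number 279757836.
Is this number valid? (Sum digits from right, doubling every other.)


Luhn sum = 51
51 mod 10 = 1

Invalid (Luhn sum mod 10 = 1)


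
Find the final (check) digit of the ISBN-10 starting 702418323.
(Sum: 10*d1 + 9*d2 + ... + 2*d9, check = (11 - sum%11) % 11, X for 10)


Weighted sum: 184
184 mod 11 = 8

Check digit: 3


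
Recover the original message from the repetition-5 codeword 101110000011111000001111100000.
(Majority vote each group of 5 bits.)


Groups: 10111, 00000, 11111, 00000, 11111, 00000
Majority votes: 101010

101010


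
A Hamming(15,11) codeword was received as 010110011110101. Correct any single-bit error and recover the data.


Syndrome = 1: error at position 1

Data: 01001110101 (corrected bit 1)


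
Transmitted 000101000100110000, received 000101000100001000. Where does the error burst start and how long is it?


XOR: 000000000000111000

Burst at position 12, length 3


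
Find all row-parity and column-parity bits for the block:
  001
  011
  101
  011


Row parities: 1000
Column parities: 100

Row P: 1000, Col P: 100, Corner: 1


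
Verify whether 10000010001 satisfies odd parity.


Number of 1s: 3

Yes, parity is correct (3 ones)


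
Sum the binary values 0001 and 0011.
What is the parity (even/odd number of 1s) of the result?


0001 = 1
0011 = 3
Sum = 4 = 100
1s count = 1

odd parity (1 ones in 100)


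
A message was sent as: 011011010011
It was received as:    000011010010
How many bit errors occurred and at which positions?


XOR: 011000000001

3 error(s) at position(s): 1, 2, 11


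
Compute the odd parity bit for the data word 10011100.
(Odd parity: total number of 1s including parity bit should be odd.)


Number of 1s in data: 4
Parity bit: 1

1


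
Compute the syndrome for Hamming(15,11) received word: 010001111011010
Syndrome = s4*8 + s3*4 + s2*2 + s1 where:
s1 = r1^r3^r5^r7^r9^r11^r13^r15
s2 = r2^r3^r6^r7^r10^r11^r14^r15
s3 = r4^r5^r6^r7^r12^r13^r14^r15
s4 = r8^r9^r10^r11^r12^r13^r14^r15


s1=1, s2=1, s3=0, s4=1

Syndrome = 11 (error at position 11)


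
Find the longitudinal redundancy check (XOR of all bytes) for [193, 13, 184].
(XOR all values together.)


XOR chain: 193 ^ 13 ^ 184 = 116

116


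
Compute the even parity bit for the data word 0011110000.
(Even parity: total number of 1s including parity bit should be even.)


Number of 1s in data: 4
Parity bit: 0

0


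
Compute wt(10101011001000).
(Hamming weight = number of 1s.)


Counting 1s in 10101011001000

6


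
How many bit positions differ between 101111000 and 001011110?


XOR: 100100110
Count of 1s: 4

4


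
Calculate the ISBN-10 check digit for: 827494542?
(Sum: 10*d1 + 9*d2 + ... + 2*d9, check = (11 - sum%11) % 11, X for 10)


Weighted sum: 292
292 mod 11 = 6

Check digit: 5


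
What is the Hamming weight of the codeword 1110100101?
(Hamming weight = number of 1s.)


Counting 1s in 1110100101

6


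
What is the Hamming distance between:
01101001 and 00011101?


XOR: 01110100
Count of 1s: 4

4


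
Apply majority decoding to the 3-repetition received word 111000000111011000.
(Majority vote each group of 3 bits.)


Groups: 111, 000, 000, 111, 011, 000
Majority votes: 100110

100110


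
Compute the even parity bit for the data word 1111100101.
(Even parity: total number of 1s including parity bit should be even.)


Number of 1s in data: 7
Parity bit: 1

1


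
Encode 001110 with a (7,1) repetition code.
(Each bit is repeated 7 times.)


Each bit -> 7 copies

000000000000001111111111111111111110000000


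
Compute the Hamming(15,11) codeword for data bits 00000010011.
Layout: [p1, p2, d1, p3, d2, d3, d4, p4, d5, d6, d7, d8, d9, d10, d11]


Parity bits: p1=0, p2=1, p3=0, p4=1

010000010010011


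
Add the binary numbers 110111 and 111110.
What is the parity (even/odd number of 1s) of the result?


110111 = 55
111110 = 62
Sum = 117 = 1110101
1s count = 5

odd parity (5 ones in 1110101)


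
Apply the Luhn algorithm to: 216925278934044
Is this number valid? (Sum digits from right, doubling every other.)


Luhn sum = 69
69 mod 10 = 9

Invalid (Luhn sum mod 10 = 9)


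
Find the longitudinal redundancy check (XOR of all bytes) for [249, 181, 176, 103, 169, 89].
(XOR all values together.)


XOR chain: 249 ^ 181 ^ 176 ^ 103 ^ 169 ^ 89 = 107

107


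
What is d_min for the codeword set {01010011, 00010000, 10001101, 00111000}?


Comparing all pairs, minimum distance: 2
Can detect 1 errors, correct 0 errors

2


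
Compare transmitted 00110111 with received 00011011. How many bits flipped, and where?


XOR: 00101100

3 error(s) at position(s): 2, 4, 5


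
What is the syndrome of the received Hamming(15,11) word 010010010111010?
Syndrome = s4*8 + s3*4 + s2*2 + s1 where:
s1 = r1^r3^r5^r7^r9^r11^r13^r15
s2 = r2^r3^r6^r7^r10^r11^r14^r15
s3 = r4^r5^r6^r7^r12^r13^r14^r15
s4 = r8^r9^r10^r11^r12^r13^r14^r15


s1=0, s2=0, s3=1, s4=1

Syndrome = 12 (error at position 12)


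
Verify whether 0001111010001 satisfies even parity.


Number of 1s: 6

Yes, parity is correct (6 ones)


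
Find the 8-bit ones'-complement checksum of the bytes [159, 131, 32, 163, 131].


Sum = 616 mod 256 = 104
Complement = 151

151


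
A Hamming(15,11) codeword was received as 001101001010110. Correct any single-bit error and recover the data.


Syndrome = 0: no error detected

Data: 10101010110 (no errors)


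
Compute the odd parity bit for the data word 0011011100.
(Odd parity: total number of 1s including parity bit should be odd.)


Number of 1s in data: 5
Parity bit: 0

0


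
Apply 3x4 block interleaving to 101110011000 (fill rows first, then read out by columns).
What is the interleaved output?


Matrix:
  1011
  1001
  1000
Read columns: 111000100110

111000100110


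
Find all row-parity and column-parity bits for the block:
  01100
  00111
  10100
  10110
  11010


Row parities: 01011
Column parities: 10011

Row P: 01011, Col P: 10011, Corner: 1


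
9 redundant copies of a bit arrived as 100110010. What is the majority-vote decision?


Ones: 4 out of 9
Threshold: 5

0 (4/9 voted 1)


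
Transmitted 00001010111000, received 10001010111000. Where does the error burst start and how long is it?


XOR: 10000000000000

Burst at position 0, length 1


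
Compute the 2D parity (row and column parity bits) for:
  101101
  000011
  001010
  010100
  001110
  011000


Row parities: 000010
Column parities: 100110

Row P: 000010, Col P: 100110, Corner: 1


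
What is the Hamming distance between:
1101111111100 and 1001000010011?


XOR: 0100111101111
Count of 1s: 9

9


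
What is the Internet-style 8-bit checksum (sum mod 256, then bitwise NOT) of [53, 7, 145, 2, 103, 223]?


Sum = 533 mod 256 = 21
Complement = 234

234


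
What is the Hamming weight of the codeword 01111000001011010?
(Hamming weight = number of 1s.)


Counting 1s in 01111000001011010

8


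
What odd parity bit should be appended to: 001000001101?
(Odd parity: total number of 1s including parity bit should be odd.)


Number of 1s in data: 4
Parity bit: 1

1


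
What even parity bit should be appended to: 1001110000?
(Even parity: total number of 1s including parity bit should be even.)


Number of 1s in data: 4
Parity bit: 0

0


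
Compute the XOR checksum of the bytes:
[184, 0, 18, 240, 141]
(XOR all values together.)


XOR chain: 184 ^ 0 ^ 18 ^ 240 ^ 141 = 215

215


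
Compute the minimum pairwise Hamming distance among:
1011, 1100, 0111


Comparing all pairs, minimum distance: 2
Can detect 1 errors, correct 0 errors

2


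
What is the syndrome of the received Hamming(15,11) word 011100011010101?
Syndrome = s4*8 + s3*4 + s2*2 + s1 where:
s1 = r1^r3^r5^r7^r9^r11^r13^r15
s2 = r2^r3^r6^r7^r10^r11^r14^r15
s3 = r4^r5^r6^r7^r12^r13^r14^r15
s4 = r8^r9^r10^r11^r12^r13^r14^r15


s1=1, s2=0, s3=1, s4=1

Syndrome = 13 (error at position 13)


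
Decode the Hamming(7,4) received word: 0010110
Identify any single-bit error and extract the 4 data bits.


Syndrome = 0: no error detected

Data: 1110 (no errors)


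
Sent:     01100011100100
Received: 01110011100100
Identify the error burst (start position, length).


XOR: 00010000000000

Burst at position 3, length 1


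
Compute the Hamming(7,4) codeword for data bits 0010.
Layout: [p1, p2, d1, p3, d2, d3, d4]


Parity bits: p1=0, p2=1, p3=1

0101010


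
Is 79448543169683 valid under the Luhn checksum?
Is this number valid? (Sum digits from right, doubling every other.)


Luhn sum = 82
82 mod 10 = 2

Invalid (Luhn sum mod 10 = 2)


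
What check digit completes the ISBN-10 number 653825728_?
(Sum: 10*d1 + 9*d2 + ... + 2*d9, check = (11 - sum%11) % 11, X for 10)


Weighted sum: 272
272 mod 11 = 8

Check digit: 3


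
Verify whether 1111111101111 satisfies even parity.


Number of 1s: 12

Yes, parity is correct (12 ones)


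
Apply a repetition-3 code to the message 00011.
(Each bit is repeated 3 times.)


Each bit -> 3 copies

000000000111111


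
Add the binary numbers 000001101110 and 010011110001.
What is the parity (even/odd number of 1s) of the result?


000001101110 = 110
010011110001 = 1265
Sum = 1375 = 10101011111
1s count = 8

even parity (8 ones in 10101011111)


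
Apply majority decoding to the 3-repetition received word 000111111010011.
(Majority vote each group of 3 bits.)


Groups: 000, 111, 111, 010, 011
Majority votes: 01101

01101


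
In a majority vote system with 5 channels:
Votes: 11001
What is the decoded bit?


Ones: 3 out of 5
Threshold: 3

1 (3/5 voted 1)


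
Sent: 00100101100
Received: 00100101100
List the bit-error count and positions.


XOR: 00000000000

0 errors (received matches sent)


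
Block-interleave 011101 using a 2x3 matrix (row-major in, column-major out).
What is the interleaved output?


Matrix:
  011
  101
Read columns: 011011

011011


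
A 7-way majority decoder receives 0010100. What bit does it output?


Ones: 2 out of 7
Threshold: 4

0 (2/7 voted 1)


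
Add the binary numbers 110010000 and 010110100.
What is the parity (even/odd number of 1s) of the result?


110010000 = 400
010110100 = 180
Sum = 580 = 1001000100
1s count = 3

odd parity (3 ones in 1001000100)


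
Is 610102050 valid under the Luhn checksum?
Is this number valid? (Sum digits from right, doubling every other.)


Luhn sum = 15
15 mod 10 = 5

Invalid (Luhn sum mod 10 = 5)


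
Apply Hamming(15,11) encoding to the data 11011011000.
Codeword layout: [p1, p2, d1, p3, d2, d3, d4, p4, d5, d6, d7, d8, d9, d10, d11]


Parity bits: p1=1, p2=1, p3=1, p4=1

111110111011000


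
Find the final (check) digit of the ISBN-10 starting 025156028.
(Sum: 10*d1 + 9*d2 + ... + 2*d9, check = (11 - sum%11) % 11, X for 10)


Weighted sum: 147
147 mod 11 = 4

Check digit: 7


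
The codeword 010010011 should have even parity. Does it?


Number of 1s: 4

Yes, parity is correct (4 ones)


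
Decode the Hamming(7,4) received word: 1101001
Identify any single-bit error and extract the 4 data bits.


Syndrome = 0: no error detected

Data: 0001 (no errors)


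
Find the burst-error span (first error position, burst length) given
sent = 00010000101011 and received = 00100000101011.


XOR: 00110000000000

Burst at position 2, length 2


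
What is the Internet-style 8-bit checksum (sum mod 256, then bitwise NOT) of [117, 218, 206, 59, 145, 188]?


Sum = 933 mod 256 = 165
Complement = 90

90


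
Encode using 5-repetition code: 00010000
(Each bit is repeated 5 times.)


Each bit -> 5 copies

0000000000000001111100000000000000000000


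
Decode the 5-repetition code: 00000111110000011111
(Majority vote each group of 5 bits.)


Groups: 00000, 11111, 00000, 11111
Majority votes: 0101

0101


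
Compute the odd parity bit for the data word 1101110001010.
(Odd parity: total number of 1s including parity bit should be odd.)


Number of 1s in data: 7
Parity bit: 0

0


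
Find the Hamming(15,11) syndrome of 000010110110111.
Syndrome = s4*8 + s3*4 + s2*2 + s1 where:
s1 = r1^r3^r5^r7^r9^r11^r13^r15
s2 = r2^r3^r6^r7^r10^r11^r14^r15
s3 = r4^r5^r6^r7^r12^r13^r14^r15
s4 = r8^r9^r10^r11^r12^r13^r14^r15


s1=1, s2=1, s3=1, s4=0

Syndrome = 7 (error at position 7)


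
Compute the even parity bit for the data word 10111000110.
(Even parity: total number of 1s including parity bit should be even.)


Number of 1s in data: 6
Parity bit: 0

0


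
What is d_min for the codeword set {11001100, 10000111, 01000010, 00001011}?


Comparing all pairs, minimum distance: 3
Can detect 2 errors, correct 1 errors

3


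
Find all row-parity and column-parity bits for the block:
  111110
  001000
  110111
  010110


Row parities: 1111
Column parities: 010111

Row P: 1111, Col P: 010111, Corner: 0


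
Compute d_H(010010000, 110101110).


XOR: 100111110
Count of 1s: 6

6


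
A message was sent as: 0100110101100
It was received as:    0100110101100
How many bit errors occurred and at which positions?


XOR: 0000000000000

0 errors (received matches sent)


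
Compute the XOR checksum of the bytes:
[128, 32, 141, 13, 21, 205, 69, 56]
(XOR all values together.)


XOR chain: 128 ^ 32 ^ 141 ^ 13 ^ 21 ^ 205 ^ 69 ^ 56 = 133

133


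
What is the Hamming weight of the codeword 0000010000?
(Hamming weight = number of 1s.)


Counting 1s in 0000010000

1


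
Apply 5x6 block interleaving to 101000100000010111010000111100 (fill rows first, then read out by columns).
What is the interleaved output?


Matrix:
  101000
  100000
  010111
  010000
  111100
Read columns: 110010011110001001010010000100

110010011110001001010010000100


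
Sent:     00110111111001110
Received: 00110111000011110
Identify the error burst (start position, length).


XOR: 00000000111010000

Burst at position 8, length 5


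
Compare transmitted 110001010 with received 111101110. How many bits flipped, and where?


XOR: 001100100

3 error(s) at position(s): 2, 3, 6


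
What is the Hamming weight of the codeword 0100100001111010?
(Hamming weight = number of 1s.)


Counting 1s in 0100100001111010

7


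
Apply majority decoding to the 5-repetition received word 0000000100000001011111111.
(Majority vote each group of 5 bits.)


Groups: 00000, 00100, 00000, 10111, 11111
Majority votes: 00011

00011


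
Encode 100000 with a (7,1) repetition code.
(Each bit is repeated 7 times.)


Each bit -> 7 copies

111111100000000000000000000000000000000000


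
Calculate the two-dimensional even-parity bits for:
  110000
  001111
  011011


Row parities: 000
Column parities: 100100

Row P: 000, Col P: 100100, Corner: 0


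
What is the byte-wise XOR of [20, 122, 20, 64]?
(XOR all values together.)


XOR chain: 20 ^ 122 ^ 20 ^ 64 = 58

58


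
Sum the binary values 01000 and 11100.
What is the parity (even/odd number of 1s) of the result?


01000 = 8
11100 = 28
Sum = 36 = 100100
1s count = 2

even parity (2 ones in 100100)


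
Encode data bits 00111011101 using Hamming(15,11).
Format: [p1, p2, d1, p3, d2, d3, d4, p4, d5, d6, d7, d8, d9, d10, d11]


Parity bits: p1=1, p2=0, p3=1, p4=1

100101111011101


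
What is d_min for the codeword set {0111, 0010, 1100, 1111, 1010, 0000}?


Comparing all pairs, minimum distance: 1
Can detect 0 errors, correct 0 errors

1


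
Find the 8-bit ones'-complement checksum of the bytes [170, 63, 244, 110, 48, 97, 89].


Sum = 821 mod 256 = 53
Complement = 202

202


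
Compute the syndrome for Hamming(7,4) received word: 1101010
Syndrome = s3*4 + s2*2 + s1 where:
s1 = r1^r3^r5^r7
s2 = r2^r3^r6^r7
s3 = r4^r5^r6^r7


s1=1, s2=0, s3=0

Syndrome = 1 (error at position 1)


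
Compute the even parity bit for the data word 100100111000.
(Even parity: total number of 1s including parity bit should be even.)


Number of 1s in data: 5
Parity bit: 1

1


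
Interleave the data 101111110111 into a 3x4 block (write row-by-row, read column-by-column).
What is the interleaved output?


Matrix:
  1011
  1111
  0111
Read columns: 110011111111

110011111111


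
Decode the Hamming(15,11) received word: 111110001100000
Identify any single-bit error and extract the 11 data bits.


Syndrome = 2: error at position 2

Data: 11001100000 (corrected bit 2)


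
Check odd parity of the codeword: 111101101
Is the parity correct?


Number of 1s: 7

Yes, parity is correct (7 ones)


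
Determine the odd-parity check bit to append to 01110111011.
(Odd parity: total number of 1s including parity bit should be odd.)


Number of 1s in data: 8
Parity bit: 1

1


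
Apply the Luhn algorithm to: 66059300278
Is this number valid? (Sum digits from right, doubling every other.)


Luhn sum = 40
40 mod 10 = 0

Valid (Luhn sum mod 10 = 0)


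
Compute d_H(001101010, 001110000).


XOR: 000011010
Count of 1s: 3

3


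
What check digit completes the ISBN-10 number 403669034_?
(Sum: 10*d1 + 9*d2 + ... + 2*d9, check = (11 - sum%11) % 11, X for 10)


Weighted sum: 204
204 mod 11 = 6

Check digit: 5


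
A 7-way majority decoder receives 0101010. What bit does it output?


Ones: 3 out of 7
Threshold: 4

0 (3/7 voted 1)


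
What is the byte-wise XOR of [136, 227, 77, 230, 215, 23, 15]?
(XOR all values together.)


XOR chain: 136 ^ 227 ^ 77 ^ 230 ^ 215 ^ 23 ^ 15 = 15

15


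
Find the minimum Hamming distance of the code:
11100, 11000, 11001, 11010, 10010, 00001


Comparing all pairs, minimum distance: 1
Can detect 0 errors, correct 0 errors

1


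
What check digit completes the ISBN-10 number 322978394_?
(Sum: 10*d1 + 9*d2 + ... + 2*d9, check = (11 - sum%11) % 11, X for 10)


Weighted sum: 256
256 mod 11 = 3

Check digit: 8


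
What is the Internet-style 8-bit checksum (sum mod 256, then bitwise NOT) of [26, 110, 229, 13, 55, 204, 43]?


Sum = 680 mod 256 = 168
Complement = 87

87


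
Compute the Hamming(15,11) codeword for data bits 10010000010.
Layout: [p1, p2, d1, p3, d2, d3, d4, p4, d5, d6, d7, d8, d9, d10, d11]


Parity bits: p1=0, p2=1, p3=0, p4=1

011000110000010


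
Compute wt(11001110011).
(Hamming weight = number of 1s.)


Counting 1s in 11001110011

7


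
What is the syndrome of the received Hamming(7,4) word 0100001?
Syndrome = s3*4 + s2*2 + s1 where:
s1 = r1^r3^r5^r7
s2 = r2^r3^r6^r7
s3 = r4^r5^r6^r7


s1=1, s2=0, s3=1

Syndrome = 5 (error at position 5)


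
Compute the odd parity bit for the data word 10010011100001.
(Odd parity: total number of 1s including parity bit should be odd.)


Number of 1s in data: 6
Parity bit: 1

1


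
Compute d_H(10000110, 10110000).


XOR: 00110110
Count of 1s: 4

4


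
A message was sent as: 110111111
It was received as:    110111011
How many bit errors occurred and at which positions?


XOR: 000000100

1 error(s) at position(s): 6


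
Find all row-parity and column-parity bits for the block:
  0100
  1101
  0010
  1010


Row parities: 1110
Column parities: 0001

Row P: 1110, Col P: 0001, Corner: 1


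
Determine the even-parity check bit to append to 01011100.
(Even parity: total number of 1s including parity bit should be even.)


Number of 1s in data: 4
Parity bit: 0

0


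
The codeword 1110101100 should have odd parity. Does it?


Number of 1s: 6

No, parity error (6 ones)


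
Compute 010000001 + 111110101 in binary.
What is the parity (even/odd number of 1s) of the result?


010000001 = 129
111110101 = 501
Sum = 630 = 1001110110
1s count = 6

even parity (6 ones in 1001110110)


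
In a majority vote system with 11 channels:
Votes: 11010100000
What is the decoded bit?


Ones: 4 out of 11
Threshold: 6

0 (4/11 voted 1)


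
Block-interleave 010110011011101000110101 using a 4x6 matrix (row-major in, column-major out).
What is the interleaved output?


Matrix:
  010110
  011011
  101000
  110101
Read columns: 001111010110100111000101

001111010110100111000101


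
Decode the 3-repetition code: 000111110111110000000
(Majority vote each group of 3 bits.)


Groups: 000, 111, 110, 111, 110, 000, 000
Majority votes: 0111100

0111100


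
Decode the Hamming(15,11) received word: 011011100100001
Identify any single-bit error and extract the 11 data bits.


Syndrome = 0: no error detected

Data: 11110100001 (no errors)


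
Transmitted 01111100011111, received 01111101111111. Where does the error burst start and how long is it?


XOR: 00000001100000

Burst at position 7, length 2


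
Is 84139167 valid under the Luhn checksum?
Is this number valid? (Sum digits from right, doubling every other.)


Luhn sum = 36
36 mod 10 = 6

Invalid (Luhn sum mod 10 = 6)


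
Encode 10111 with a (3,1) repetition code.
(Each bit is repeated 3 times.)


Each bit -> 3 copies

111000111111111


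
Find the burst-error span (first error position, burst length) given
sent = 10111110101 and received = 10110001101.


XOR: 00001111000

Burst at position 4, length 4


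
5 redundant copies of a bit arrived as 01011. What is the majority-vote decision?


Ones: 3 out of 5
Threshold: 3

1 (3/5 voted 1)


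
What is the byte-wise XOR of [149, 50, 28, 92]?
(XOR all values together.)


XOR chain: 149 ^ 50 ^ 28 ^ 92 = 231

231


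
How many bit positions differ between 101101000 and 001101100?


XOR: 100000100
Count of 1s: 2

2


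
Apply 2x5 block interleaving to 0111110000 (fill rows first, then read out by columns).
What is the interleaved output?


Matrix:
  01111
  10000
Read columns: 0110101010

0110101010


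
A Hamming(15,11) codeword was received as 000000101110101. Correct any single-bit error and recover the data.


Syndrome = 13: error at position 13

Data: 00011110001 (corrected bit 13)


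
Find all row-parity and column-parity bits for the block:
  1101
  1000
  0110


Row parities: 110
Column parities: 0011

Row P: 110, Col P: 0011, Corner: 0


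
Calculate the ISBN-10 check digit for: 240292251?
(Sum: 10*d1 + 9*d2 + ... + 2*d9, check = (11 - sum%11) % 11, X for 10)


Weighted sum: 159
159 mod 11 = 5

Check digit: 6


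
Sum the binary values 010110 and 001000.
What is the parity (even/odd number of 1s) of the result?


010110 = 22
001000 = 8
Sum = 30 = 11110
1s count = 4

even parity (4 ones in 11110)


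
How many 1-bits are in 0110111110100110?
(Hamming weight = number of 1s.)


Counting 1s in 0110111110100110

10


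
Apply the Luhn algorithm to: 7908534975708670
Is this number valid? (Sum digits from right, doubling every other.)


Luhn sum = 76
76 mod 10 = 6

Invalid (Luhn sum mod 10 = 6)


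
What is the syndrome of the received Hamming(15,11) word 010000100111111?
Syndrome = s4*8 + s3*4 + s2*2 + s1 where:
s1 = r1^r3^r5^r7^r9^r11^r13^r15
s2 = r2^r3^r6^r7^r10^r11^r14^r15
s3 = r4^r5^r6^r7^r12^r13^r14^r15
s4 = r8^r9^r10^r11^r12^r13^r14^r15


s1=0, s2=0, s3=1, s4=0

Syndrome = 4 (error at position 4)


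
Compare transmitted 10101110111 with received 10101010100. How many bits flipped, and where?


XOR: 00000100011

3 error(s) at position(s): 5, 9, 10


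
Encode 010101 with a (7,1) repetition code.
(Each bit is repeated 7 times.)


Each bit -> 7 copies

000000011111110000000111111100000001111111


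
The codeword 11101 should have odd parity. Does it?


Number of 1s: 4

No, parity error (4 ones)


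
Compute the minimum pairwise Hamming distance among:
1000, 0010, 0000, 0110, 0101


Comparing all pairs, minimum distance: 1
Can detect 0 errors, correct 0 errors

1


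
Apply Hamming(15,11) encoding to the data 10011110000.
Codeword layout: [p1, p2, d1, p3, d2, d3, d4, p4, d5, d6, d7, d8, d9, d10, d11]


Parity bits: p1=0, p2=0, p3=1, p4=1

001100111110000


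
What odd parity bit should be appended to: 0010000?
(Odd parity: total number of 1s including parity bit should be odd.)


Number of 1s in data: 1
Parity bit: 0

0


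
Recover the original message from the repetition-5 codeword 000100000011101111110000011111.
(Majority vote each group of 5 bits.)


Groups: 00010, 00000, 11101, 11111, 00000, 11111
Majority votes: 001101

001101


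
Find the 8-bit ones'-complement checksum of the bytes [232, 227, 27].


Sum = 486 mod 256 = 230
Complement = 25

25


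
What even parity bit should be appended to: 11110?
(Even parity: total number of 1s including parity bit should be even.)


Number of 1s in data: 4
Parity bit: 0

0


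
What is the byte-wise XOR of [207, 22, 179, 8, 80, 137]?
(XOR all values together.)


XOR chain: 207 ^ 22 ^ 179 ^ 8 ^ 80 ^ 137 = 187

187


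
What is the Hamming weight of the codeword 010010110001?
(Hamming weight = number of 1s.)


Counting 1s in 010010110001

5


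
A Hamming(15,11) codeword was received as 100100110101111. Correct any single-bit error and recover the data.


Syndrome = 0: no error detected

Data: 00010101111 (no errors)


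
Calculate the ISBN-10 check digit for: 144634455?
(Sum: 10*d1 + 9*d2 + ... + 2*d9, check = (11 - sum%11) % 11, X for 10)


Weighted sum: 199
199 mod 11 = 1

Check digit: X


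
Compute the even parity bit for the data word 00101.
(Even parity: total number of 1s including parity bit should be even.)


Number of 1s in data: 2
Parity bit: 0

0


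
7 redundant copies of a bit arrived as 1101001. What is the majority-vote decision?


Ones: 4 out of 7
Threshold: 4

1 (4/7 voted 1)


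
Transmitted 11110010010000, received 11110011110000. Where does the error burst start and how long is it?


XOR: 00000001100000

Burst at position 7, length 2


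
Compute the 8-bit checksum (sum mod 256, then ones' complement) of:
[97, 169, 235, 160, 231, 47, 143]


Sum = 1082 mod 256 = 58
Complement = 197

197


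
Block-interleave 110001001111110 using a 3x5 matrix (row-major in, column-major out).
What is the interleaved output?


Matrix:
  11000
  10011
  11110
Read columns: 111101001011010

111101001011010


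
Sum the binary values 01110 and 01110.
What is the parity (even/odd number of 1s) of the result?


01110 = 14
01110 = 14
Sum = 28 = 11100
1s count = 3

odd parity (3 ones in 11100)


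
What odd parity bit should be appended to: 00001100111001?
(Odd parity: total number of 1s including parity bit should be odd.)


Number of 1s in data: 6
Parity bit: 1

1


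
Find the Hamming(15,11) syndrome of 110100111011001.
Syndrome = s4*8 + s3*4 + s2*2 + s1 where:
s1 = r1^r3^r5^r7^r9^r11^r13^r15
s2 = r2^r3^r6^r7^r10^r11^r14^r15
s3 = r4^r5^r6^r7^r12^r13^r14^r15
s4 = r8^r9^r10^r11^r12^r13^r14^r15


s1=1, s2=0, s3=0, s4=1

Syndrome = 9 (error at position 9)


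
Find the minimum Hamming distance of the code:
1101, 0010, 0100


Comparing all pairs, minimum distance: 2
Can detect 1 errors, correct 0 errors

2


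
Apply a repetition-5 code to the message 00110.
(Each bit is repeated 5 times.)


Each bit -> 5 copies

0000000000111111111100000


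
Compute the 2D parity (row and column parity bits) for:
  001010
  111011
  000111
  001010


Row parities: 0110
Column parities: 111100

Row P: 0110, Col P: 111100, Corner: 0


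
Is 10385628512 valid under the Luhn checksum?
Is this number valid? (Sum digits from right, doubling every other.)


Luhn sum = 37
37 mod 10 = 7

Invalid (Luhn sum mod 10 = 7)


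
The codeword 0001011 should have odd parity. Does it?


Number of 1s: 3

Yes, parity is correct (3 ones)


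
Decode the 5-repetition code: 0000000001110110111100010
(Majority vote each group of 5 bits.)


Groups: 00000, 00001, 11011, 01111, 00010
Majority votes: 00110

00110


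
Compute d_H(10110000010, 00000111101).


XOR: 10110111111
Count of 1s: 9

9


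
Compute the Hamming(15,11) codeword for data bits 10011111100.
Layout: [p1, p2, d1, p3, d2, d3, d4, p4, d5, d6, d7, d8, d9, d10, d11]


Parity bits: p1=1, p2=0, p3=1, p4=1

101100111111100


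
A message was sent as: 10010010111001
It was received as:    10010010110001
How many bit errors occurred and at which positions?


XOR: 00000000001000

1 error(s) at position(s): 10


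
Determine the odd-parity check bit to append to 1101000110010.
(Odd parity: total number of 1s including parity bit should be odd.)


Number of 1s in data: 6
Parity bit: 1

1


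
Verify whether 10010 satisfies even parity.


Number of 1s: 2

Yes, parity is correct (2 ones)


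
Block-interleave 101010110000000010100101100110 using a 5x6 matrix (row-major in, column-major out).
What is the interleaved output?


Matrix:
  101010
  110000
  000010
  100101
  100110
Read columns: 110110100010000000111010100010

110110100010000000111010100010


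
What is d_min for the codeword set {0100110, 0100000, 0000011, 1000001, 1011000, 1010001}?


Comparing all pairs, minimum distance: 1
Can detect 0 errors, correct 0 errors

1


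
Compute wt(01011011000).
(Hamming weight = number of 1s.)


Counting 1s in 01011011000

5


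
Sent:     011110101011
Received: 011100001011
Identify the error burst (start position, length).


XOR: 000010100000

Burst at position 4, length 3


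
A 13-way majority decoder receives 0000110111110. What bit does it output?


Ones: 7 out of 13
Threshold: 7

1 (7/13 voted 1)


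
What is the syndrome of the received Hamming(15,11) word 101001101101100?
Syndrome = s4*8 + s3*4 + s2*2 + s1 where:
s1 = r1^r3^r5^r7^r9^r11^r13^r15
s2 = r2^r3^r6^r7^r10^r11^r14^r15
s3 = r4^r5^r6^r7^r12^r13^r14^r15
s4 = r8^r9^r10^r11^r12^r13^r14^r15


s1=1, s2=0, s3=0, s4=0

Syndrome = 1 (error at position 1)


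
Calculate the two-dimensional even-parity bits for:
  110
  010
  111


Row parities: 011
Column parities: 011

Row P: 011, Col P: 011, Corner: 0


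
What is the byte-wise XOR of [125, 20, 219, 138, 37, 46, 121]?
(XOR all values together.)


XOR chain: 125 ^ 20 ^ 219 ^ 138 ^ 37 ^ 46 ^ 121 = 74

74


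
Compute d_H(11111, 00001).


XOR: 11110
Count of 1s: 4

4


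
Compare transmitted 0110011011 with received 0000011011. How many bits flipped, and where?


XOR: 0110000000

2 error(s) at position(s): 1, 2


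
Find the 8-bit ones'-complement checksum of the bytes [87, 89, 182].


Sum = 358 mod 256 = 102
Complement = 153

153


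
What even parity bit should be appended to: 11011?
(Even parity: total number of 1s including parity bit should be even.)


Number of 1s in data: 4
Parity bit: 0

0


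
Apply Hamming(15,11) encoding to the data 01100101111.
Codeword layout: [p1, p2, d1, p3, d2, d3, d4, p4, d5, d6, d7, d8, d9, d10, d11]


Parity bits: p1=1, p2=0, p3=0, p4=1

100011010101111


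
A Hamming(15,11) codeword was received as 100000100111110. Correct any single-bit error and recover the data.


Syndrome = 8: error at position 8

Data: 00010111110 (corrected bit 8)


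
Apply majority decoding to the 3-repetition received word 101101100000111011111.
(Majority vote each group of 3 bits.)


Groups: 101, 101, 100, 000, 111, 011, 111
Majority votes: 1100111

1100111


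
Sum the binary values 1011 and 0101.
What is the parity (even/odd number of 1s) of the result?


1011 = 11
0101 = 5
Sum = 16 = 10000
1s count = 1

odd parity (1 ones in 10000)


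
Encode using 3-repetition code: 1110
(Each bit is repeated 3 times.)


Each bit -> 3 copies

111111111000


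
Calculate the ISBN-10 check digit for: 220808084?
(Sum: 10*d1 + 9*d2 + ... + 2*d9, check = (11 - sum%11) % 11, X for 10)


Weighted sum: 166
166 mod 11 = 1

Check digit: X


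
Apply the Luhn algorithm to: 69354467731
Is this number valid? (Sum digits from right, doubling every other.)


Luhn sum = 56
56 mod 10 = 6

Invalid (Luhn sum mod 10 = 6)


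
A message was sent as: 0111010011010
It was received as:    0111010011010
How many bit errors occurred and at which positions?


XOR: 0000000000000

0 errors (received matches sent)


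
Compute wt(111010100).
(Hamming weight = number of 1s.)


Counting 1s in 111010100

5


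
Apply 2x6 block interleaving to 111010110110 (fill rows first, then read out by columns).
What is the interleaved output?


Matrix:
  111010
  110110
Read columns: 111110011100

111110011100


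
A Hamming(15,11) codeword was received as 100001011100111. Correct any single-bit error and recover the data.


Syndrome = 0: no error detected

Data: 00101100111 (no errors)


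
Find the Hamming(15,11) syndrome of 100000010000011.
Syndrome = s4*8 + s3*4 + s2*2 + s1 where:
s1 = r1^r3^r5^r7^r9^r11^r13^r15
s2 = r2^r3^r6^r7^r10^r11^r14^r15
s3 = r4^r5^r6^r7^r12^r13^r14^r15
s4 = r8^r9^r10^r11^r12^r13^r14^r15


s1=0, s2=0, s3=0, s4=1

Syndrome = 8 (error at position 8)


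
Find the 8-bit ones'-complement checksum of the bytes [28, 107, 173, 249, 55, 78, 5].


Sum = 695 mod 256 = 183
Complement = 72

72


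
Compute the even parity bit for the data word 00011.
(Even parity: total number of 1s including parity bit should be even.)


Number of 1s in data: 2
Parity bit: 0

0


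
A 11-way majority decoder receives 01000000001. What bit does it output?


Ones: 2 out of 11
Threshold: 6

0 (2/11 voted 1)


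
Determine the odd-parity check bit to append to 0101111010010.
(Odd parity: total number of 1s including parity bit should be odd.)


Number of 1s in data: 7
Parity bit: 0

0


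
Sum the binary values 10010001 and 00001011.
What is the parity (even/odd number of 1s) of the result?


10010001 = 145
00001011 = 11
Sum = 156 = 10011100
1s count = 4

even parity (4 ones in 10011100)


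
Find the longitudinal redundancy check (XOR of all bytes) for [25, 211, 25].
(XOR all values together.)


XOR chain: 25 ^ 211 ^ 25 = 211

211


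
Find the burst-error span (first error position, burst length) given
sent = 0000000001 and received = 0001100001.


XOR: 0001100000

Burst at position 3, length 2


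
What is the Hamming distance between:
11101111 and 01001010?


XOR: 10100101
Count of 1s: 4

4


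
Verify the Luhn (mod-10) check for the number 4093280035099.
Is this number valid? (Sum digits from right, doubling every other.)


Luhn sum = 50
50 mod 10 = 0

Valid (Luhn sum mod 10 = 0)


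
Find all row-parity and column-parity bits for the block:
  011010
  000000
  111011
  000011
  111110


Row parities: 10101
Column parities: 011100

Row P: 10101, Col P: 011100, Corner: 1


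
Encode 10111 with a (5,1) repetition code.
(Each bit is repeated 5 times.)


Each bit -> 5 copies

1111100000111111111111111


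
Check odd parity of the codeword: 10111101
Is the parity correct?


Number of 1s: 6

No, parity error (6 ones)


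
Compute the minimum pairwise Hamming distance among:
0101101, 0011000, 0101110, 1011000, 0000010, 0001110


Comparing all pairs, minimum distance: 1
Can detect 0 errors, correct 0 errors

1


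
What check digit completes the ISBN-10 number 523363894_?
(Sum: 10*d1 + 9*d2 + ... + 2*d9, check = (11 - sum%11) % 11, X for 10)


Weighted sum: 231
231 mod 11 = 0

Check digit: 0


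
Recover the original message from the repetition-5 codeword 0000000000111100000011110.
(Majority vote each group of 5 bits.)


Groups: 00000, 00000, 11110, 00000, 11110
Majority votes: 00101

00101
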